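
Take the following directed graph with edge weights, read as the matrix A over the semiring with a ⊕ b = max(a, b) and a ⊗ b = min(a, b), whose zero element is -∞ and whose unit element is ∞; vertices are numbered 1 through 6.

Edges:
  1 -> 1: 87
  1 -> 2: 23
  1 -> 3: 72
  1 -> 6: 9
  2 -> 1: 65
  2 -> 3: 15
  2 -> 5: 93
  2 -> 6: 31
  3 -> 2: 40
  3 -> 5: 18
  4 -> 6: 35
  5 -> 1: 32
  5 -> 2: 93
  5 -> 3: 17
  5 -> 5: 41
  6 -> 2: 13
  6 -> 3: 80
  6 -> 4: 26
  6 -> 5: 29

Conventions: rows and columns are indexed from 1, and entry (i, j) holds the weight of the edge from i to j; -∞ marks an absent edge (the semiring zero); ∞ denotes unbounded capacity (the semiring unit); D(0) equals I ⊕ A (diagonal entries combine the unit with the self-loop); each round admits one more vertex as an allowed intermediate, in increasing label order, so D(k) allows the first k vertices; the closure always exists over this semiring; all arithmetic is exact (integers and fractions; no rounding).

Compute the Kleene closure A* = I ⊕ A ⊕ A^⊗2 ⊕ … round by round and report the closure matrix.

D(0):
  [∞, 23, 72, -∞, -∞, 9]
  [65, ∞, 15, -∞, 93, 31]
  [-∞, 40, ∞, -∞, 18, -∞]
  [-∞, -∞, -∞, ∞, -∞, 35]
  [32, 93, 17, -∞, ∞, -∞]
  [-∞, 13, 80, 26, 29, ∞]
D(1):
  [∞, 23, 72, -∞, -∞, 9]
  [65, ∞, 65, -∞, 93, 31]
  [-∞, 40, ∞, -∞, 18, -∞]
  [-∞, -∞, -∞, ∞, -∞, 35]
  [32, 93, 32, -∞, ∞, 9]
  [-∞, 13, 80, 26, 29, ∞]
D(2):
  [∞, 23, 72, -∞, 23, 23]
  [65, ∞, 65, -∞, 93, 31]
  [40, 40, ∞, -∞, 40, 31]
  [-∞, -∞, -∞, ∞, -∞, 35]
  [65, 93, 65, -∞, ∞, 31]
  [13, 13, 80, 26, 29, ∞]
D(3):
  [∞, 40, 72, -∞, 40, 31]
  [65, ∞, 65, -∞, 93, 31]
  [40, 40, ∞, -∞, 40, 31]
  [-∞, -∞, -∞, ∞, -∞, 35]
  [65, 93, 65, -∞, ∞, 31]
  [40, 40, 80, 26, 40, ∞]
D(4):
  [∞, 40, 72, -∞, 40, 31]
  [65, ∞, 65, -∞, 93, 31]
  [40, 40, ∞, -∞, 40, 31]
  [-∞, -∞, -∞, ∞, -∞, 35]
  [65, 93, 65, -∞, ∞, 31]
  [40, 40, 80, 26, 40, ∞]
D(5):
  [∞, 40, 72, -∞, 40, 31]
  [65, ∞, 65, -∞, 93, 31]
  [40, 40, ∞, -∞, 40, 31]
  [-∞, -∞, -∞, ∞, -∞, 35]
  [65, 93, 65, -∞, ∞, 31]
  [40, 40, 80, 26, 40, ∞]
D(6):
  [∞, 40, 72, 26, 40, 31]
  [65, ∞, 65, 26, 93, 31]
  [40, 40, ∞, 26, 40, 31]
  [35, 35, 35, ∞, 35, 35]
  [65, 93, 65, 26, ∞, 31]
  [40, 40, 80, 26, 40, ∞]
Answer: A* = [[∞, 40, 72, 26, 40, 31], [65, ∞, 65, 26, 93, 31], [40, 40, ∞, 26, 40, 31], [35, 35, 35, ∞, 35, 35], [65, 93, 65, 26, ∞, 31], [40, 40, 80, 26, 40, ∞]]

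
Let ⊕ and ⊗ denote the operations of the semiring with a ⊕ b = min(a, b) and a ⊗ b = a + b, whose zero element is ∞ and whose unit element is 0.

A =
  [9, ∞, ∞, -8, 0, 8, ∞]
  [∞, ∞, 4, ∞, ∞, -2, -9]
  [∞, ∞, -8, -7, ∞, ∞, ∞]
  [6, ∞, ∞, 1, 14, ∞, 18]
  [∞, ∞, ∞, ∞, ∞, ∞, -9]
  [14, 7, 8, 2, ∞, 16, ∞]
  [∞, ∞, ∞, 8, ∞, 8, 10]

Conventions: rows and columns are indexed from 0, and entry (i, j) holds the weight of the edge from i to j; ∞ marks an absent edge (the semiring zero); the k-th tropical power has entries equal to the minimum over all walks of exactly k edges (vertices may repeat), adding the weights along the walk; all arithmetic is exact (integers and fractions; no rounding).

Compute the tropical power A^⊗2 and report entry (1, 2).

A^⊗2:
  [-2, 15, 16, -7, 6, 17, -9]
  [12, 5, -4, -3, ∞, -1, 1]
  [-1, ∞, -16, -15, 7, ∞, 11]
  [7, ∞, ∞, -2, 6, 14, 5]
  [∞, ∞, ∞, -1, ∞, -1, 1]
  [8, 23, 0, 1, 14, 5, -2]
  [14, 15, 16, 9, 22, 18, 20]
Key observation: the optimum is the walk 1->2->2, with weight 4 + (-8) = -4.
Optimal value attained by: walk 1->2->2.
Answer: (A^⊗2)[1][2] = -4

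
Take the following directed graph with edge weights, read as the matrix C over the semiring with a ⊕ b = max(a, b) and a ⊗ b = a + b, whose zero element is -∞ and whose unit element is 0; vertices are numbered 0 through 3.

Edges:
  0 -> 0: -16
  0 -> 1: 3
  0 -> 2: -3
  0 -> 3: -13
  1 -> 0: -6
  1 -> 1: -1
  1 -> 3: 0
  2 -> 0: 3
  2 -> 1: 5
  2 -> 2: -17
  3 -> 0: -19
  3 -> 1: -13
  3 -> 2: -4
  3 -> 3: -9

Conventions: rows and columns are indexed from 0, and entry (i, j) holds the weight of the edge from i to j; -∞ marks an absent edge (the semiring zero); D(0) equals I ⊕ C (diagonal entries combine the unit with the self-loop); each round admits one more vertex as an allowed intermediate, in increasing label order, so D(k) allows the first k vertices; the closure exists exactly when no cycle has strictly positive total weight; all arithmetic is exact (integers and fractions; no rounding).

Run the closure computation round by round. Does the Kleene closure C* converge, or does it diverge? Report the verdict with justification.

D(0):
  [0, 3, -3, -13]
  [-6, 0, -∞, 0]
  [3, 5, 0, -∞]
  [-19, -13, -4, 0]
D(1):
  [0, 3, -3, -13]
  [-6, 0, -9, 0]
  [3, 6, 0, -10]
  [-19, -13, -4, 0]
D(2):
  [0, 3, -3, 3]
  [-6, 0, -9, 0]
  [3, 6, 0, 6]
  [-19, -13, -4, 0]
Detection: at round 3, diagonal entry (3, 3) turns strictly positive.
Key observation: the cycle 3->2->0->1->3 has total weight (-4) + 3 + 3 + 0, which is strictly positive.
Answer: DIVERGES — positive cycle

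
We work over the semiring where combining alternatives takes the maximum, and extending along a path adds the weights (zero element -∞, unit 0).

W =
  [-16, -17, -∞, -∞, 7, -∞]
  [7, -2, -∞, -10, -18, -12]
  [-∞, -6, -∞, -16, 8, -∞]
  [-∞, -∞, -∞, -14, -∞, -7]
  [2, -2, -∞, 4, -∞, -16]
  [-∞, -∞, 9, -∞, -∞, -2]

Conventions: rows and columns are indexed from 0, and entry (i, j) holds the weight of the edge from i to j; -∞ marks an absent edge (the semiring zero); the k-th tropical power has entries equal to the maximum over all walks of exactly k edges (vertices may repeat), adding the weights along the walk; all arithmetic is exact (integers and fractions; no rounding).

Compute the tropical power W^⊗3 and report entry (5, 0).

W^⊗2:
  [9, 5, -∞, 11, -9, -9]
  [5, -4, -3, -12, 14, -14]
  [10, 6, -∞, 12, -24, -8]
  [-∞, -∞, 2, -28, -∞, -9]
  [5, -4, -7, -10, 9, -3]
  [-∞, 3, 7, -7, 17, -4]
W^⊗3:
  [12, 3, 0, -3, 16, 4]
  [16, 12, -5, 18, 12, -2]
  [13, 4, 1, -2, 17, 5]
  [-∞, -4, 0, -14, 10, -11]
  [11, 7, 6, 13, 12, -5]
  [19, 15, 5, 21, 15, 1]
Key observation: the optimum is the walk 5->2->4->0, with weight 9 + 8 + 2 = 19.
Optimal value attained by: walk 5->2->4->0.
Answer: (W^⊗3)[5][0] = 19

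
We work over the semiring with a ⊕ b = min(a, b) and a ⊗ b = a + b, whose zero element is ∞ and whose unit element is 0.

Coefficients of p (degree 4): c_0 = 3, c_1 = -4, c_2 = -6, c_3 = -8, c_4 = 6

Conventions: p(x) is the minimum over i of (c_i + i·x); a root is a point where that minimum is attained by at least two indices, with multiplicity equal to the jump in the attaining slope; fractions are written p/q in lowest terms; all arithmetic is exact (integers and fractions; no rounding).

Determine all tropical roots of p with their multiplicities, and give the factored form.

hull edge (i=0, c=3) to (i=1, c=-4): slope -7, span 1
hull edge (i=1, c=-4) to (i=3, c=-8): slope -2, span 2
hull edge (i=3, c=-8) to (i=4, c=6): slope 14, span 1
Factored form: p(x) = 6 ⊗ (x ⊕ (-14)) ⊗ (x ⊕ 2) ⊗ (x ⊕ 2) ⊗ (x ⊕ 7)
Answer: roots = -14 (mult 1), 2 (mult 2), 7 (mult 1)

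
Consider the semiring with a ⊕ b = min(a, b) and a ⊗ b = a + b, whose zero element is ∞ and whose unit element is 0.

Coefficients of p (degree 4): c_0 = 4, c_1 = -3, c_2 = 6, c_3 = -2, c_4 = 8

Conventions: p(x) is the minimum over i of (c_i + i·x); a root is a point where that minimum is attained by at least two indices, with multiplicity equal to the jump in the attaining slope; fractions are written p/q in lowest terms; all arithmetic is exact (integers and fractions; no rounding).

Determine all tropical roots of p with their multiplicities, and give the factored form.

hull edge (i=0, c=4) to (i=1, c=-3): slope -7, span 1
hull edge (i=1, c=-3) to (i=3, c=-2): slope 1/2, span 2
hull edge (i=3, c=-2) to (i=4, c=8): slope 10, span 1
Factored form: p(x) = 8 ⊗ (x ⊕ (-10)) ⊗ (x ⊕ (-1/2)) ⊗ (x ⊕ (-1/2)) ⊗ (x ⊕ 7)
Answer: roots = -10 (mult 1), -1/2 (mult 2), 7 (mult 1)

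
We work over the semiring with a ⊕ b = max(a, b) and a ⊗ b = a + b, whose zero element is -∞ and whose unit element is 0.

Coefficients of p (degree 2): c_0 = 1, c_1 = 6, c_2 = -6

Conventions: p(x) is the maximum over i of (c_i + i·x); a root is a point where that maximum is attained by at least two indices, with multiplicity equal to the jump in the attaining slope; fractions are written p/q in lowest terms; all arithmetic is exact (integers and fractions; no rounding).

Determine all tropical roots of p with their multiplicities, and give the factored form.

hull edge (i=0, c=1) to (i=1, c=6): slope 5, span 1
hull edge (i=1, c=6) to (i=2, c=-6): slope -12, span 1
Factored form: p(x) = -6 ⊗ (x ⊕ (-5)) ⊗ (x ⊕ 12)
Answer: roots = -5 (mult 1), 12 (mult 1)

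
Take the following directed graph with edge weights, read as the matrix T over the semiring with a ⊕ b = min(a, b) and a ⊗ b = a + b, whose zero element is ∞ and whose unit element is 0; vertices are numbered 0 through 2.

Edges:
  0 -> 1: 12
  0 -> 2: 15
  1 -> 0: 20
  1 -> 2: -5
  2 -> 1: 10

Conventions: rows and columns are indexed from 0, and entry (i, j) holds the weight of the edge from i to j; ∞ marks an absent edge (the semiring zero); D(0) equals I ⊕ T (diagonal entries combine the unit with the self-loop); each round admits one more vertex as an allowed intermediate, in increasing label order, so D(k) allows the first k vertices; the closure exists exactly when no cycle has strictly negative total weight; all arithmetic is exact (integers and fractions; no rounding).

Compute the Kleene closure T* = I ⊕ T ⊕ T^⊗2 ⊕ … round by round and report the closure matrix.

D(0):
  [0, 12, 15]
  [20, 0, -5]
  [∞, 10, 0]
D(1):
  [0, 12, 15]
  [20, 0, -5]
  [∞, 10, 0]
D(2):
  [0, 12, 7]
  [20, 0, -5]
  [30, 10, 0]
D(3):
  [0, 12, 7]
  [20, 0, -5]
  [30, 10, 0]
Answer: T* = [[0, 12, 7], [20, 0, -5], [30, 10, 0]]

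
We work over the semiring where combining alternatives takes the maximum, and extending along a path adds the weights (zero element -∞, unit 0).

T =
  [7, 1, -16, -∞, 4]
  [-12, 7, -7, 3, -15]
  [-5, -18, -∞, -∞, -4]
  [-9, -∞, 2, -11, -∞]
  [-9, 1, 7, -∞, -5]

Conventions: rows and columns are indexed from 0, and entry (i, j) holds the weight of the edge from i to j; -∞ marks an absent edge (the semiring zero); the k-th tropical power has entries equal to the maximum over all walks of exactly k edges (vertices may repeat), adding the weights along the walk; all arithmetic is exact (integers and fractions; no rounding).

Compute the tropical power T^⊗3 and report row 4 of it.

T^⊗2:
  [14, 8, 11, 4, 11]
  [-5, 14, 5, 10, -8]
  [2, -3, 3, -15, -1]
  [-2, -8, -9, -22, -2]
  [2, 8, 2, 4, 3]
T^⊗3:
  [21, 15, 18, 11, 18]
  [2, 21, 12, 17, 1]
  [9, 4, 6, 0, 6]
  [5, -1, 5, -5, 2]
  [9, 15, 10, 11, 6]
Answer: row 4 of T^⊗3 = [9, 15, 10, 11, 6]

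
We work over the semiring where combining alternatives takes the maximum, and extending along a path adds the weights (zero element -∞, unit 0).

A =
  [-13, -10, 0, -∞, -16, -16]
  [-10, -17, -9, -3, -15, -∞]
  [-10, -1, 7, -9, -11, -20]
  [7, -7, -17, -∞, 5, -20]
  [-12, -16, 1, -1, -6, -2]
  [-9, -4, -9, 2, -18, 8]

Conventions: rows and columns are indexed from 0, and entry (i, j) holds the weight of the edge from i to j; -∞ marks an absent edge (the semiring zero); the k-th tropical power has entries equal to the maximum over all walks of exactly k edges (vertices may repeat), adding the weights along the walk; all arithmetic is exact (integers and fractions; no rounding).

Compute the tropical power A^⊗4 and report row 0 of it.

A^⊗2:
  [-10, -1, 7, -9, -11, -8]
  [4, -10, -2, -16, 2, -17]
  [-2, 6, 14, -2, -4, -12]
  [-6, -3, 7, 4, -1, 3]
  [6, 0, 8, 0, 4, 6]
  [9, 4, -1, 10, 7, 16]
A^⊗3:
  [-2, 6, 14, -2, -4, 0]
  [-9, -3, 5, 1, -4, 0]
  [5, 13, 21, 5, 3, -4]
  [11, 6, 14, 5, 9, 11]
  [7, 7, 15, 8, 5, 14]
  [17, 12, 9, 18, 15, 24]
A^⊗4:
  [5, 13, 21, 5, 3, 8]
  [8, 4, 12, 2, 6, 8]
  [12, 20, 28, 12, 10, 4]
  [12, 13, 21, 13, 10, 19]
  [15, 14, 22, 16, 13, 22]
  [25, 20, 17, 26, 23, 32]
Answer: row 0 of A^⊗4 = [5, 13, 21, 5, 3, 8]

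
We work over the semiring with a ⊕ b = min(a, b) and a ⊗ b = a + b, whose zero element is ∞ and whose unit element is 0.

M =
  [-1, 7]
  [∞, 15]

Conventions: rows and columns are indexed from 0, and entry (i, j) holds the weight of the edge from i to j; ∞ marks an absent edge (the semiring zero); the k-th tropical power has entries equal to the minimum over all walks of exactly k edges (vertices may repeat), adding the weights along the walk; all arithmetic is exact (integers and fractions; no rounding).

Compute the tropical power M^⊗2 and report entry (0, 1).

M^⊗2:
  [-2, 6]
  [∞, 30]
Key observation: the optimum is the walk 0->0->1, with weight (-1) + 7 = 6.
Optimal value attained by: walk 0->0->1.
Answer: (M^⊗2)[0][1] = 6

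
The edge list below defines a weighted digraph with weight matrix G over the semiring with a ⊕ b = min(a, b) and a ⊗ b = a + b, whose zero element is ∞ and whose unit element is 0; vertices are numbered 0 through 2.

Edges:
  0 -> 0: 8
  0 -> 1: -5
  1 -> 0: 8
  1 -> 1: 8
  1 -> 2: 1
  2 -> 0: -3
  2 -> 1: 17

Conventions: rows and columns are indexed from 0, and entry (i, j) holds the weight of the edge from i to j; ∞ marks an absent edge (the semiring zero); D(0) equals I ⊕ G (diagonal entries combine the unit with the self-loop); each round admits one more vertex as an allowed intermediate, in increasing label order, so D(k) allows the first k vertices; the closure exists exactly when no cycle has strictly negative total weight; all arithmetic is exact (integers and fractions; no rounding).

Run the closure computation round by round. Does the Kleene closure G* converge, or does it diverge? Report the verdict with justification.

D(0):
  [0, -5, ∞]
  [8, 0, 1]
  [-3, 17, 0]
D(1):
  [0, -5, ∞]
  [8, 0, 1]
  [-3, -8, 0]
Detection: at round 2, diagonal entry (2, 2) turns strictly negative.
Key observation: the cycle 2->0->1->2 has total weight (-3) + (-5) + 1, which is strictly negative.
Answer: DIVERGES — negative cycle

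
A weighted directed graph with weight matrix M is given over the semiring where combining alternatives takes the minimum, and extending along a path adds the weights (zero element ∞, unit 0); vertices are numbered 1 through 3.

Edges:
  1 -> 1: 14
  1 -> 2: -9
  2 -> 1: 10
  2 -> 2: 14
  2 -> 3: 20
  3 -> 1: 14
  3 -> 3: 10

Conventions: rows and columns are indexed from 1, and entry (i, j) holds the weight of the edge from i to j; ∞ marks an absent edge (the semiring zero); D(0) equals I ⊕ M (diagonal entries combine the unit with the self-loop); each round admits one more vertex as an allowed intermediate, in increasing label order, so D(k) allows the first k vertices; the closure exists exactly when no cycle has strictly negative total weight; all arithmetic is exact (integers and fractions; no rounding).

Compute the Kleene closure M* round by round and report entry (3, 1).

D(0):
  [0, -9, ∞]
  [10, 0, 20]
  [14, ∞, 0]
D(1):
  [0, -9, ∞]
  [10, 0, 20]
  [14, 5, 0]
D(2):
  [0, -9, 11]
  [10, 0, 20]
  [14, 5, 0]
D(3):
  [0, -9, 11]
  [10, 0, 20]
  [14, 5, 0]
Answer: M*[3][1] = 14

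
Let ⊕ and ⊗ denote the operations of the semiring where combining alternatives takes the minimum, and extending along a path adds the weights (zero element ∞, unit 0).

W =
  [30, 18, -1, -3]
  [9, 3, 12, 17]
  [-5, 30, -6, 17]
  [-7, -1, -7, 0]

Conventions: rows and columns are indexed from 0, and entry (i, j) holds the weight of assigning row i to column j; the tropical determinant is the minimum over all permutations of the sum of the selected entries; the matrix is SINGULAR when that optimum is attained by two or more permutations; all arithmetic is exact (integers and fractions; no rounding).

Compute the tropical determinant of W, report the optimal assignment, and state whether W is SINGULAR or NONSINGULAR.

σ = (0, 1, 2, 3): 30 + 3 + (-6) + 0 = 27
σ = (0, 1, 3, 2): 30 + 3 + 17 + (-7) = 43
σ = (0, 2, 1, 3): 30 + 12 + 30 + 0 = 72
σ = (0, 2, 3, 1): 30 + 12 + 17 + (-1) = 58
σ = (0, 3, 1, 2): 30 + 17 + 30 + (-7) = 70
σ = (0, 3, 2, 1): 30 + 17 + (-6) + (-1) = 40
σ = (1, 0, 2, 3): 18 + 9 + (-6) + 0 = 21
σ = (1, 0, 3, 2): 18 + 9 + 17 + (-7) = 37
σ = (1, 2, 0, 3): 18 + 12 + (-5) + 0 = 25
σ = (1, 2, 3, 0): 18 + 12 + 17 + (-7) = 40
σ = (1, 3, 0, 2): 18 + 17 + (-5) + (-7) = 23
σ = (1, 3, 2, 0): 18 + 17 + (-6) + (-7) = 22
σ = (2, 0, 1, 3): (-1) + 9 + 30 + 0 = 38
σ = (2, 0, 3, 1): (-1) + 9 + 17 + (-1) = 24
σ = (2, 1, 0, 3): (-1) + 3 + (-5) + 0 = -3
σ = (2, 1, 3, 0): (-1) + 3 + 17 + (-7) = 12
σ = (2, 3, 0, 1): (-1) + 17 + (-5) + (-1) = 10
σ = (2, 3, 1, 0): (-1) + 17 + 30 + (-7) = 39
σ = (3, 0, 1, 2): (-3) + 9 + 30 + (-7) = 29
σ = (3, 0, 2, 1): (-3) + 9 + (-6) + (-1) = -1
σ = (3, 1, 0, 2): (-3) + 3 + (-5) + (-7) = -12
σ = (3, 1, 2, 0): (-3) + 3 + (-6) + (-7) = -13
σ = (3, 2, 0, 1): (-3) + 12 + (-5) + (-1) = 3
σ = (3, 2, 1, 0): (-3) + 12 + 30 + (-7) = 32
Optimal value attained by: σ = (3, 1, 2, 0).
Answer: det⊕(W) = -13; verdict: NONSINGULAR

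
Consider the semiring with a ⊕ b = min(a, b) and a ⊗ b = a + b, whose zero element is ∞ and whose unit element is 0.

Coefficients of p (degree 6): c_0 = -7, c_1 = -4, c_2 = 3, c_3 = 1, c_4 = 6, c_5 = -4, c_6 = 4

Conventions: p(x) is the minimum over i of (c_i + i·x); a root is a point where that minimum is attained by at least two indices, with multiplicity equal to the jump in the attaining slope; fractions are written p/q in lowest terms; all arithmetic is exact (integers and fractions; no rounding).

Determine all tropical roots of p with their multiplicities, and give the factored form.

hull edge (i=0, c=-7) to (i=5, c=-4): slope 3/5, span 5
hull edge (i=5, c=-4) to (i=6, c=4): slope 8, span 1
Factored form: p(x) = 4 ⊗ (x ⊕ (-8)) ⊗ (x ⊕ (-3/5)) ⊗ (x ⊕ (-3/5)) ⊗ (x ⊕ (-3/5)) ⊗ (x ⊕ (-3/5)) ⊗ (x ⊕ (-3/5))
Answer: roots = -8 (mult 1), -3/5 (mult 5)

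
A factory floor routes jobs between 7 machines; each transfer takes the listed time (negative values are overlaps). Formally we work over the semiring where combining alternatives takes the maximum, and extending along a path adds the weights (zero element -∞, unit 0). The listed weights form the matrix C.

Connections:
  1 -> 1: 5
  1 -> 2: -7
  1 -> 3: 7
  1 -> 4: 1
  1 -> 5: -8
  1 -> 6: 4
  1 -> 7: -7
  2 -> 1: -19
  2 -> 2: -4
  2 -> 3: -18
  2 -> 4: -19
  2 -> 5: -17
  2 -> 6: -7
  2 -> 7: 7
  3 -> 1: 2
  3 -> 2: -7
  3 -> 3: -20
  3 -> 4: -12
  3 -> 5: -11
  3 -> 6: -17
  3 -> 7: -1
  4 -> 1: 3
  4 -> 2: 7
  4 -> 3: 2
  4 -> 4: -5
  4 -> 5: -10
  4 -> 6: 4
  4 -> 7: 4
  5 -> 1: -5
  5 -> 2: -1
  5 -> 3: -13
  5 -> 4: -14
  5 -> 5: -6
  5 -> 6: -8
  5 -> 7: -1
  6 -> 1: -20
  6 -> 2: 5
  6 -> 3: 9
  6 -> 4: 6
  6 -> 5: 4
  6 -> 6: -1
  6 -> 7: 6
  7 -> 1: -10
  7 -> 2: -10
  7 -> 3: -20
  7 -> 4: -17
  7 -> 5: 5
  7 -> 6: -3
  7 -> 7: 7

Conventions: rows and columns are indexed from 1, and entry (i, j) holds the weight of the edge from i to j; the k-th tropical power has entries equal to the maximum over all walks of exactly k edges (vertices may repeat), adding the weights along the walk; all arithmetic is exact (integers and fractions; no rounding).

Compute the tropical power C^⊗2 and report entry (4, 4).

C^⊗2:
  [10, 9, 13, 10, 8, 9, 10]
  [-3, -2, 2, -1, 12, 4, 14]
  [7, -5, 9, 3, 4, 6, 6]
  [8, 9, 13, 10, 9, 7, 14]
  [0, -3, 2, -2, 4, -1, 6]
  [11, 13, 8, 5, 11, 10, 13]
  [0, 4, 6, 3, 12, 4, 14]
Key observation: the optimum is the walk 4->6->4, with weight 4 + 6 = 10.
Optimal value attained by: walk 4->6->4.
Answer: (C^⊗2)[4][4] = 10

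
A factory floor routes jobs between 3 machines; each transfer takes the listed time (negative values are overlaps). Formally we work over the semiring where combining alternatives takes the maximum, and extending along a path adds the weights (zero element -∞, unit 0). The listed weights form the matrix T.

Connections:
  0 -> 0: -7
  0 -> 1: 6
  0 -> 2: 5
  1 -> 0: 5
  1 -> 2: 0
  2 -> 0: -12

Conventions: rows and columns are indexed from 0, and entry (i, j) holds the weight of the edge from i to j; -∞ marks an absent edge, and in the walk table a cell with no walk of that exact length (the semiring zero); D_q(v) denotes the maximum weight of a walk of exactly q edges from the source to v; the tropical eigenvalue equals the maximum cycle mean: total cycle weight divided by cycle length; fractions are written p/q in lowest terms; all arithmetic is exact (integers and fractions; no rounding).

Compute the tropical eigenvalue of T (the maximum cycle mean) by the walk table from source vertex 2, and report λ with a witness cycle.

q=0: [-∞, -∞, 0]
q=1: [-12, -∞, -∞]
q=2: [-19, -6, -7]
q=3: [-1, -13, -6]
Optimal cycle mean attained by: cycle 0->1->0, total 6 + 5, length 2.
Answer: λ = 11/2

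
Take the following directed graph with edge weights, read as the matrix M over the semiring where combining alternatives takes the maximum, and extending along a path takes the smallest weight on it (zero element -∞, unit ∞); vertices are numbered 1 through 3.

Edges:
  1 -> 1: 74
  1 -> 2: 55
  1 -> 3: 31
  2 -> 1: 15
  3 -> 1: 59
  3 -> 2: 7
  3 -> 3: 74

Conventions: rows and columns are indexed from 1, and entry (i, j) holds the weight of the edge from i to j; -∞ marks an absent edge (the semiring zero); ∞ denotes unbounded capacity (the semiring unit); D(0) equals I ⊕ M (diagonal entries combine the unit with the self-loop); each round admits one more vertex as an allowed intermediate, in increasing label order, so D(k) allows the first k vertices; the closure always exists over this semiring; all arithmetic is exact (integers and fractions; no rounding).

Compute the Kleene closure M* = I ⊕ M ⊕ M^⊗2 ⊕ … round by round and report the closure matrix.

D(0):
  [∞, 55, 31]
  [15, ∞, -∞]
  [59, 7, ∞]
D(1):
  [∞, 55, 31]
  [15, ∞, 15]
  [59, 55, ∞]
D(2):
  [∞, 55, 31]
  [15, ∞, 15]
  [59, 55, ∞]
D(3):
  [∞, 55, 31]
  [15, ∞, 15]
  [59, 55, ∞]
Answer: M* = [[∞, 55, 31], [15, ∞, 15], [59, 55, ∞]]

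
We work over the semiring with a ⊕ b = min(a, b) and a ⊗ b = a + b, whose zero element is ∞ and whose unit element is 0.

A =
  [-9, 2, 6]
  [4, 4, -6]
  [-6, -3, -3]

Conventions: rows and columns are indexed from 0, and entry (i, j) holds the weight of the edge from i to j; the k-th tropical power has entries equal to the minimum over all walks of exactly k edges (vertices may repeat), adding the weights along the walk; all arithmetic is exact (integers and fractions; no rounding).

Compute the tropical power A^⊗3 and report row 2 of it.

A^⊗2:
  [-18, -7, -4]
  [-12, -9, -9]
  [-15, -6, -9]
A^⊗3:
  [-27, -16, -13]
  [-21, -12, -15]
  [-24, -13, -12]
Answer: row 2 of A^⊗3 = [-24, -13, -12]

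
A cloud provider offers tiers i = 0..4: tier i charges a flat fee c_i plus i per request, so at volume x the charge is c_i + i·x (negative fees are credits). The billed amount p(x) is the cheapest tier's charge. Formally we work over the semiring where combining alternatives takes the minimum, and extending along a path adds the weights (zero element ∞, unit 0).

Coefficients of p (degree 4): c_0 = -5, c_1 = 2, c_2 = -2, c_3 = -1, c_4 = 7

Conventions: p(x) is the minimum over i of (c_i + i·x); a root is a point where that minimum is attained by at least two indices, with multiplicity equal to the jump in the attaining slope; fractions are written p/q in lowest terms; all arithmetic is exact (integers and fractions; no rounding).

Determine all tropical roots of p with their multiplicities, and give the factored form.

hull edge (i=0, c=-5) to (i=3, c=-1): slope 4/3, span 3
hull edge (i=3, c=-1) to (i=4, c=7): slope 8, span 1
Factored form: p(x) = 7 ⊗ (x ⊕ (-8)) ⊗ (x ⊕ (-4/3)) ⊗ (x ⊕ (-4/3)) ⊗ (x ⊕ (-4/3))
Answer: roots = -8 (mult 1), -4/3 (mult 3)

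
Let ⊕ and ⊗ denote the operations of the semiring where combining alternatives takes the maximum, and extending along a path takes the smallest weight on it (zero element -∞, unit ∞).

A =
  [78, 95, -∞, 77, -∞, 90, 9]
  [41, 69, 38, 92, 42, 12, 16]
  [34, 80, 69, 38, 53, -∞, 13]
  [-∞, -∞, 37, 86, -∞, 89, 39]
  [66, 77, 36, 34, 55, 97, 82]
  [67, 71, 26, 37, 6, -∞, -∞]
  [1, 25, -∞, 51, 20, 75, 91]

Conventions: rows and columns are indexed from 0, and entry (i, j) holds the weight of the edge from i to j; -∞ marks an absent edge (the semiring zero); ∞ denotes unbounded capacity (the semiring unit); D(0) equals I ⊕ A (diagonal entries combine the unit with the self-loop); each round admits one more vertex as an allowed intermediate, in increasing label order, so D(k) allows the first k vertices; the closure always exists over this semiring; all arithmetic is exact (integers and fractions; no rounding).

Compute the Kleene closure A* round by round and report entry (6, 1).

D(0):
  [∞, 95, -∞, 77, -∞, 90, 9]
  [41, ∞, 38, 92, 42, 12, 16]
  [34, 80, ∞, 38, 53, -∞, 13]
  [-∞, -∞, 37, ∞, -∞, 89, 39]
  [66, 77, 36, 34, ∞, 97, 82]
  [67, 71, 26, 37, 6, ∞, -∞]
  [1, 25, -∞, 51, 20, 75, ∞]
D(1):
  [∞, 95, -∞, 77, -∞, 90, 9]
  [41, ∞, 38, 92, 42, 41, 16]
  [34, 80, ∞, 38, 53, 34, 13]
  [-∞, -∞, 37, ∞, -∞, 89, 39]
  [66, 77, 36, 66, ∞, 97, 82]
  [67, 71, 26, 67, 6, ∞, 9]
  [1, 25, -∞, 51, 20, 75, ∞]
D(2):
  [∞, 95, 38, 92, 42, 90, 16]
  [41, ∞, 38, 92, 42, 41, 16]
  [41, 80, ∞, 80, 53, 41, 16]
  [-∞, -∞, 37, ∞, -∞, 89, 39]
  [66, 77, 38, 77, ∞, 97, 82]
  [67, 71, 38, 71, 42, ∞, 16]
  [25, 25, 25, 51, 25, 75, ∞]
D(3):
  [∞, 95, 38, 92, 42, 90, 16]
  [41, ∞, 38, 92, 42, 41, 16]
  [41, 80, ∞, 80, 53, 41, 16]
  [37, 37, 37, ∞, 37, 89, 39]
  [66, 77, 38, 77, ∞, 97, 82]
  [67, 71, 38, 71, 42, ∞, 16]
  [25, 25, 25, 51, 25, 75, ∞]
D(4):
  [∞, 95, 38, 92, 42, 90, 39]
  [41, ∞, 38, 92, 42, 89, 39]
  [41, 80, ∞, 80, 53, 80, 39]
  [37, 37, 37, ∞, 37, 89, 39]
  [66, 77, 38, 77, ∞, 97, 82]
  [67, 71, 38, 71, 42, ∞, 39]
  [37, 37, 37, 51, 37, 75, ∞]
D(5):
  [∞, 95, 38, 92, 42, 90, 42]
  [42, ∞, 38, 92, 42, 89, 42]
  [53, 80, ∞, 80, 53, 80, 53]
  [37, 37, 37, ∞, 37, 89, 39]
  [66, 77, 38, 77, ∞, 97, 82]
  [67, 71, 38, 71, 42, ∞, 42]
  [37, 37, 37, 51, 37, 75, ∞]
D(6):
  [∞, 95, 38, 92, 42, 90, 42]
  [67, ∞, 38, 92, 42, 89, 42]
  [67, 80, ∞, 80, 53, 80, 53]
  [67, 71, 38, ∞, 42, 89, 42]
  [67, 77, 38, 77, ∞, 97, 82]
  [67, 71, 38, 71, 42, ∞, 42]
  [67, 71, 38, 71, 42, 75, ∞]
D(7):
  [∞, 95, 38, 92, 42, 90, 42]
  [67, ∞, 38, 92, 42, 89, 42]
  [67, 80, ∞, 80, 53, 80, 53]
  [67, 71, 38, ∞, 42, 89, 42]
  [67, 77, 38, 77, ∞, 97, 82]
  [67, 71, 38, 71, 42, ∞, 42]
  [67, 71, 38, 71, 42, 75, ∞]
Answer: A*[6][1] = 71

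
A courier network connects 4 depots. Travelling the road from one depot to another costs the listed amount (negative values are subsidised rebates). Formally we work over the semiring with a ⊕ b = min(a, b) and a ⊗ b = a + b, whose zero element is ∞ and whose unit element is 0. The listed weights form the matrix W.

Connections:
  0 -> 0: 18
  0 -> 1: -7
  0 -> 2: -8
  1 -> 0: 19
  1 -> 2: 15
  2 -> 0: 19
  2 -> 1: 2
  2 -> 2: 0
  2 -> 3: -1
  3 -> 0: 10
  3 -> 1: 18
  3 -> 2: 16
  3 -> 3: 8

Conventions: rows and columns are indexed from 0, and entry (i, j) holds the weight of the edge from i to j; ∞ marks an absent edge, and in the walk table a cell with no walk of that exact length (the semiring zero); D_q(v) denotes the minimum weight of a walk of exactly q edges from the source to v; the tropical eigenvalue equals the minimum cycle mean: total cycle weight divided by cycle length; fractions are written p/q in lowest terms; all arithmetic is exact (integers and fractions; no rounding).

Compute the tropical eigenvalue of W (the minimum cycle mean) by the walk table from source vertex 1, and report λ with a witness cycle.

q=0: [∞, 0, ∞, ∞]
q=1: [19, ∞, 15, ∞]
q=2: [34, 12, 11, 14]
q=3: [24, 13, 11, 10]
q=4: [20, 13, 11, 10]
Optimal cycle mean attained by: cycle 2->2, total 0, length 1.
Answer: λ = 0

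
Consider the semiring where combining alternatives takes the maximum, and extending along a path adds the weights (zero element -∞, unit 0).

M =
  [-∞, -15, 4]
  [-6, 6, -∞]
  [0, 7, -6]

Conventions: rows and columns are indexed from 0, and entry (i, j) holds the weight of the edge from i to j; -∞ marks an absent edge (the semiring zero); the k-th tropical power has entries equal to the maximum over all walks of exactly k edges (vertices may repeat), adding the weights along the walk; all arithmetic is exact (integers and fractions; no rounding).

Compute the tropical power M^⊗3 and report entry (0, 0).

M^⊗2:
  [4, 11, -2]
  [0, 12, -2]
  [1, 13, 4]
M^⊗3:
  [5, 17, 8]
  [6, 18, 4]
  [7, 19, 5]
Key observation: the optimum is the walk 0->2->1->0, with weight 4 + 7 + (-6) = 5.
Optimal value attained by: walk 0->2->1->0.
Answer: (M^⊗3)[0][0] = 5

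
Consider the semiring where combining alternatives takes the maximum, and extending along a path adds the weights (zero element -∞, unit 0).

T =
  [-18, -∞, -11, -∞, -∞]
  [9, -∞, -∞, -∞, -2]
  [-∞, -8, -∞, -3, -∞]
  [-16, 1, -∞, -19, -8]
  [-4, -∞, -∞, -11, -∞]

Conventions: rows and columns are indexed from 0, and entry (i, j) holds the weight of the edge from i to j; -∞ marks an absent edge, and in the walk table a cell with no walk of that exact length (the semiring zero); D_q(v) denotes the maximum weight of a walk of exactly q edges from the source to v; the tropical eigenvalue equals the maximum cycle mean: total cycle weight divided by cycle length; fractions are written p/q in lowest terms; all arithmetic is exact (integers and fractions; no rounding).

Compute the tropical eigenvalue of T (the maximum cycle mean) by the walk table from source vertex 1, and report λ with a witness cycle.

q=0: [-∞, 0, -∞, -∞, -∞]
q=1: [9, -∞, -∞, -∞, -2]
q=2: [-6, -∞, -2, -13, -∞]
q=3: [-24, -10, -17, -5, -21]
q=4: [-1, -4, -35, -20, -12]
q=5: [5, -19, -12, -23, -6]
Optimal cycle mean attained by: cycle 0->2->3->1->0, total (-11) + (-3) + 1 + 9, length 4.
Answer: λ = -1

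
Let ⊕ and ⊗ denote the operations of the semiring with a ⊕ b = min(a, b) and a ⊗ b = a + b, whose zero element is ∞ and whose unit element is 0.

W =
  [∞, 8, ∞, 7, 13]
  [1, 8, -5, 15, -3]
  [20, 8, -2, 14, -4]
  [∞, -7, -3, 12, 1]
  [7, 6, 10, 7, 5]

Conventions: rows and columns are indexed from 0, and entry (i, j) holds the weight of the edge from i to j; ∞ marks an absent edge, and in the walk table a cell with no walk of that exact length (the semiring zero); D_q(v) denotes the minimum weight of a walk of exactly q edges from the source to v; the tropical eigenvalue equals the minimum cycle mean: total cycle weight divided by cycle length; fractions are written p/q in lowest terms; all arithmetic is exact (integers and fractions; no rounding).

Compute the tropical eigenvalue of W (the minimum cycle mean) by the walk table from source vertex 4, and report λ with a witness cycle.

q=0: [∞, ∞, ∞, ∞, 0]
q=1: [7, 6, 10, 7, 5]
q=2: [7, 0, 1, 12, 3]
q=3: [1, 5, -5, 10, -3]
q=4: [4, 3, -7, 4, -9]
q=5: [-2, -3, -9, -2, -11]
Optimal cycle mean attained by: cycle 1->2->4->3->1, total (-5) + (-4) + 7 + (-7), length 4.
Answer: λ = -9/4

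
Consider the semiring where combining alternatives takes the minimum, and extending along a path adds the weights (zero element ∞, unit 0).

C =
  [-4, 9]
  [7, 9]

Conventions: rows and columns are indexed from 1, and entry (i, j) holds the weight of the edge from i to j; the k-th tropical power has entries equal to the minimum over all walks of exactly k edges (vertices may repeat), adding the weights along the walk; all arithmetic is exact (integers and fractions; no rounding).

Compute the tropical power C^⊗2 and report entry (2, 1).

C^⊗2:
  [-8, 5]
  [3, 16]
Key observation: the optimum is the walk 2->1->1, with weight 7 + (-4) = 3.
Optimal value attained by: walk 2->1->1.
Answer: (C^⊗2)[2][1] = 3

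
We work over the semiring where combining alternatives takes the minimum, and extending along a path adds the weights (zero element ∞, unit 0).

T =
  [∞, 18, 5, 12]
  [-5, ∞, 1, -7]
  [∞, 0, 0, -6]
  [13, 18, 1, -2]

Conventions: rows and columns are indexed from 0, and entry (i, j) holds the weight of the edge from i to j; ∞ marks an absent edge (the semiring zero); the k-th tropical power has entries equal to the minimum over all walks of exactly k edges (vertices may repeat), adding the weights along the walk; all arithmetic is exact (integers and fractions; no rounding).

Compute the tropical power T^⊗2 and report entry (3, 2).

T^⊗2:
  [13, 5, 5, -1]
  [6, 1, -6, -9]
  [-5, 0, -5, -8]
  [11, 1, -1, -5]
Key observation: the optimum is the walk 3->3->2, with weight (-2) + 1 = -1.
Optimal value attained by: walk 3->3->2.
Answer: (T^⊗2)[3][2] = -1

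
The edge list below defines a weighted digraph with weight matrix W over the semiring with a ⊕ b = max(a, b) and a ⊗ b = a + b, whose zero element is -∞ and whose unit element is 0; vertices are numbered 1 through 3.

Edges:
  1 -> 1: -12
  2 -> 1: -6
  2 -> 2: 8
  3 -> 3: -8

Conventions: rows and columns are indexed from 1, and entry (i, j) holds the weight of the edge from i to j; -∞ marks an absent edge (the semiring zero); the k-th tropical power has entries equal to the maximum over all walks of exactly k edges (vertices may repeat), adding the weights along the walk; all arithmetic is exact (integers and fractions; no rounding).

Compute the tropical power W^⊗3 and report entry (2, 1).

W^⊗2:
  [-24, -∞, -∞]
  [2, 16, -∞]
  [-∞, -∞, -16]
W^⊗3:
  [-36, -∞, -∞]
  [10, 24, -∞]
  [-∞, -∞, -24]
Key observation: the optimum is the walk 2->2->2->1, with weight 8 + 8 + (-6) = 10.
Optimal value attained by: walk 2->2->2->1.
Answer: (W^⊗3)[2][1] = 10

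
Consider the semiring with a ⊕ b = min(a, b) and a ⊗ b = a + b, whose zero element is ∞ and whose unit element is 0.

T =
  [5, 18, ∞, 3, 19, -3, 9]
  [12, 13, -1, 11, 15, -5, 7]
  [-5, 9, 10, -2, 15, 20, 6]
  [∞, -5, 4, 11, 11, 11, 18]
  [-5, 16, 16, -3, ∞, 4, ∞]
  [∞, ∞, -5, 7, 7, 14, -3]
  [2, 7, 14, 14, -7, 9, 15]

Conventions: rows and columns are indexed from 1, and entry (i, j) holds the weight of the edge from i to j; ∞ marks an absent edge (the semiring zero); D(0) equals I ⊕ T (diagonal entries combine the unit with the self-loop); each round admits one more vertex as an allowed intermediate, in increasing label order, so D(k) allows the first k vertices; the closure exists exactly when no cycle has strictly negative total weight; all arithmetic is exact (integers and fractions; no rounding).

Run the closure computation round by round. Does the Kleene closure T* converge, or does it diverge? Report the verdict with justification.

D(0):
  [0, 18, ∞, 3, 19, -3, 9]
  [12, 0, -1, 11, 15, -5, 7]
  [-5, 9, 0, -2, 15, 20, 6]
  [∞, -5, 4, 0, 11, 11, 18]
  [-5, 16, 16, -3, 0, 4, ∞]
  [∞, ∞, -5, 7, 7, 0, -3]
  [2, 7, 14, 14, -7, 9, 0]
D(1):
  [0, 18, ∞, 3, 19, -3, 9]
  [12, 0, -1, 11, 15, -5, 7]
  [-5, 9, 0, -2, 14, -8, 4]
  [∞, -5, 4, 0, 11, 11, 18]
  [-5, 13, 16, -3, 0, -8, 4]
  [∞, ∞, -5, 7, 7, 0, -3]
  [2, 7, 14, 5, -7, -1, 0]
D(2):
  [0, 18, 17, 3, 19, -3, 9]
  [12, 0, -1, 11, 15, -5, 7]
  [-5, 9, 0, -2, 14, -8, 4]
  [7, -5, -6, 0, 10, -10, 2]
  [-5, 13, 12, -3, 0, -8, 4]
  [∞, ∞, -5, 7, 7, 0, -3]
  [2, 7, 6, 5, -7, -1, 0]
Detection: at round 3, diagonal entry (4, 4) turns strictly negative.
Key observation: the cycle 4->2->3->1->4 has total weight (-5) + (-1) + (-5) + 3, which is strictly negative.
Answer: DIVERGES — negative cycle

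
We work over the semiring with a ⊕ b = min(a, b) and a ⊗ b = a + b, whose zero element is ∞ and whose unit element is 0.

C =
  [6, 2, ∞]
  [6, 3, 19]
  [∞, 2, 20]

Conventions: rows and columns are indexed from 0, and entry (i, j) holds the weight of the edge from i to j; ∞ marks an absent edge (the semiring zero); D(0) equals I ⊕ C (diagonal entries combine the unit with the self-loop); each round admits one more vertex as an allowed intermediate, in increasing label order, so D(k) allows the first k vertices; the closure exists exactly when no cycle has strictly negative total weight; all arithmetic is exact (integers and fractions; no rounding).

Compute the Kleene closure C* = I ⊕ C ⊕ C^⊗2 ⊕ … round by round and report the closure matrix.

D(0):
  [0, 2, ∞]
  [6, 0, 19]
  [∞, 2, 0]
D(1):
  [0, 2, ∞]
  [6, 0, 19]
  [∞, 2, 0]
D(2):
  [0, 2, 21]
  [6, 0, 19]
  [8, 2, 0]
D(3):
  [0, 2, 21]
  [6, 0, 19]
  [8, 2, 0]
Answer: C* = [[0, 2, 21], [6, 0, 19], [8, 2, 0]]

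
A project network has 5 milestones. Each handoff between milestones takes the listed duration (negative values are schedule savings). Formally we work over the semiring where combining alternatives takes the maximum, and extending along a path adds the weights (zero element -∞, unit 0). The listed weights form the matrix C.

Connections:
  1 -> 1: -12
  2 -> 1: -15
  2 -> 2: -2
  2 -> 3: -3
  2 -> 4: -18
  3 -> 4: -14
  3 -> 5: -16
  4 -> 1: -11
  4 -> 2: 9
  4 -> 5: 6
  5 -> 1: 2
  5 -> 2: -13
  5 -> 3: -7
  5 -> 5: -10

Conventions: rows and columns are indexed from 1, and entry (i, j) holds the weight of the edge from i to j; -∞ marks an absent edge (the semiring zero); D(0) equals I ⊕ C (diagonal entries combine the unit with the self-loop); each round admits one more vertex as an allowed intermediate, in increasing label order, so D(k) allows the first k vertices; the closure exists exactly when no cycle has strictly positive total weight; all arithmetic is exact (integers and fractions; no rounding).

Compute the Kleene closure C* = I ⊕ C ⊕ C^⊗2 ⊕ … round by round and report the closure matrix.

D(0):
  [0, -∞, -∞, -∞, -∞]
  [-15, 0, -3, -18, -∞]
  [-∞, -∞, 0, -14, -16]
  [-11, 9, -∞, 0, 6]
  [2, -13, -7, -∞, 0]
D(1):
  [0, -∞, -∞, -∞, -∞]
  [-15, 0, -3, -18, -∞]
  [-∞, -∞, 0, -14, -16]
  [-11, 9, -∞, 0, 6]
  [2, -13, -7, -∞, 0]
D(2):
  [0, -∞, -∞, -∞, -∞]
  [-15, 0, -3, -18, -∞]
  [-∞, -∞, 0, -14, -16]
  [-6, 9, 6, 0, 6]
  [2, -13, -7, -31, 0]
D(3):
  [0, -∞, -∞, -∞, -∞]
  [-15, 0, -3, -17, -19]
  [-∞, -∞, 0, -14, -16]
  [-6, 9, 6, 0, 6]
  [2, -13, -7, -21, 0]
D(4):
  [0, -∞, -∞, -∞, -∞]
  [-15, 0, -3, -17, -11]
  [-20, -5, 0, -14, -8]
  [-6, 9, 6, 0, 6]
  [2, -12, -7, -21, 0]
D(5):
  [0, -∞, -∞, -∞, -∞]
  [-9, 0, -3, -17, -11]
  [-6, -5, 0, -14, -8]
  [8, 9, 6, 0, 6]
  [2, -12, -7, -21, 0]
Answer: C* = [[0, -∞, -∞, -∞, -∞], [-9, 0, -3, -17, -11], [-6, -5, 0, -14, -8], [8, 9, 6, 0, 6], [2, -12, -7, -21, 0]]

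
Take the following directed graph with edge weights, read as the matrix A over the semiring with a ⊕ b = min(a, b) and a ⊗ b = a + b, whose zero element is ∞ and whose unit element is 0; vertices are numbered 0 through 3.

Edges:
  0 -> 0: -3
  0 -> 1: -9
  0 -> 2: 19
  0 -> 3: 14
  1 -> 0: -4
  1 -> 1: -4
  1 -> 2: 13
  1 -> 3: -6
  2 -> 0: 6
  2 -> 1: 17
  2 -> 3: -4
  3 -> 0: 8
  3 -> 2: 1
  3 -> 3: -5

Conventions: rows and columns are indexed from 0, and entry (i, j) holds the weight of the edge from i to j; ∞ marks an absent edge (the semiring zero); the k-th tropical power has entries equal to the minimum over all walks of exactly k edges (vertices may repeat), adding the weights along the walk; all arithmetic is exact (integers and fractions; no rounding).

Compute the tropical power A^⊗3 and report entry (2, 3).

A^⊗2:
  [-13, -13, 4, -15]
  [-8, -13, -5, -11]
  [3, -3, -3, -9]
  [3, -1, -4, -10]
A^⊗3:
  [-17, -22, -14, -20]
  [-17, -17, -10, -19]
  [-7, -7, -8, -14]
  [-5, -6, -9, -15]
Key observation: the optimum is the walk 2->3->3->3, with weight (-4) + (-5) + (-5) = -14.
Optimal value attained by: walk 2->3->3->3.
Answer: (A^⊗3)[2][3] = -14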